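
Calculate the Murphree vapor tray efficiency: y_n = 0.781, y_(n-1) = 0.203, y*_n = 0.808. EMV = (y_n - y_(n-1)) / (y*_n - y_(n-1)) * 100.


Murphree vapor efficiency: EMV = (y_n - y_(n-1)) / (y*_n - y_(n-1)) * 100
EMV = (0.781 - 0.203) / (0.808 - 0.203) * 100 = 0.578 / 0.605 * 100 = 95.54

95.54 %


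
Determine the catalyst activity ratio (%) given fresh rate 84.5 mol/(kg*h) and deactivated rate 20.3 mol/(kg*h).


Activity (%) = (rate_used / rate_fresh) * 100
rate_used = 20.3, rate_fresh = 84.5
= (20.3 / 84.5) * 100
= 0.2402 * 100 = 24.02

24.02 %


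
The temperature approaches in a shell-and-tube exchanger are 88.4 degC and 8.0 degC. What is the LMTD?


LMTD = (dT1 - dT2) / ln(dT1/dT2)
= (88.4 - 8.0) / ln(88.4 / 8.0) = 80.4 / 2.40243 = 33.47

33.47 degC


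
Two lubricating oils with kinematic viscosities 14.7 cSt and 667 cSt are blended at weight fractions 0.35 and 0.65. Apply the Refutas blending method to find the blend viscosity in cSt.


Refutas method: VBN_i = 14.534*ln(ln(visc_i + 0.8)) + 10.975, blended linearly by mass fraction; since VBN is linear in VBI_i = ln(ln(visc_i + 0.8)) and the fractions sum to 1, blend VBI directly: visc = exp(exp(VBI_blend)) - 0.8
VBI_1 = ln(ln(14.7 + 0.8)) = 1.00826
VBI_2 = ln(ln(667 + 0.8)) = 1.87242
VBI_blend = 0.35 * 1.00826 + 0.65 * 1.87242 = 1.56996
visc_blend = exp(exp(1.56996)) - 0.8 = 121.5

121.5 cSt


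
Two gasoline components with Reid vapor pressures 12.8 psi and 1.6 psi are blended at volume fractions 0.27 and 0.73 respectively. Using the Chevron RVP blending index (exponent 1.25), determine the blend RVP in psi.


Chevron index: RVP_blend = (sum xi*RVPi^1.25)^(1/1.25)
RVP^1.25 terms: 0.27 * 12.8^1.25 + 0.73 * 1.6^1.25 = 7.8506
RVP_blend = 7.8506^(1/1.25) = 5.199

5.199 psi


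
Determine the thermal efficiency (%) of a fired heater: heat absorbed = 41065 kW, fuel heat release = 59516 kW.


Furnace efficiency = Q_absorbed / Q_fuel * 100
= 41065 / 59516 * 100 = 69.00

69.00 %


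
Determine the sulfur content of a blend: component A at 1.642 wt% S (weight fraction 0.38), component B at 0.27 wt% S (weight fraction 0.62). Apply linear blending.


Linear sulfur blending: S_blend = x1*S1 + x2*S2
Contribution 1: 0.38 * 1.642 = 0.62396 wt%
Contribution 2: 0.62 * 0.27 = 0.1674 wt%
S_blend = 0.62396 + 0.1674 = 0.79136

0.79136 wt%


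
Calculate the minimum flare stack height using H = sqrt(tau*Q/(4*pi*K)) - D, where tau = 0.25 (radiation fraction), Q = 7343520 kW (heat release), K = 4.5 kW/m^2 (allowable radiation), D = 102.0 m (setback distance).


tau*Q/(4*pi*K) = 0.25 * 7343520 / (4 * pi * 4.5) = 32465.5
sqrt(32465.5) = 180.182
H = 180.182 - 102.0 = 78.18

78.18 m


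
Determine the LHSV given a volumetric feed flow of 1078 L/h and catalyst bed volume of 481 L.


LHSV = volumetric feed rate / catalyst volume
= 1078 L/h / 481 L
= 2.241 h^-1

2.241 h^-1


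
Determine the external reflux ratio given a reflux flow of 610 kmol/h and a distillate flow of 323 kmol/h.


Reflux ratio definition: R = L / D (liquid returned / distillate withdrawn)
L = 610 kmol/h, D = 323 kmol/h
R = 610 / 323 = 1.889

1.889


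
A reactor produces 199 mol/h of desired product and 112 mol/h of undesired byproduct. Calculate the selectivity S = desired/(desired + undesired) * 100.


Selectivity = desired / (desired + undesired) * 100
Total products = 199 + 112 = 311 mol/h
S = 199 / 311 * 100
= 0.6399 * 100
= 63.99 %

63.99 %


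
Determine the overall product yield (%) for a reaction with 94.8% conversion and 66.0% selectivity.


Overall yield = conversion (%) * selectivity (%) / 100
Conversion = 94.8%, Selectivity = 66.0%
Y = 94.8 * 66.0 / 100
= 62.568 %

62.568 %


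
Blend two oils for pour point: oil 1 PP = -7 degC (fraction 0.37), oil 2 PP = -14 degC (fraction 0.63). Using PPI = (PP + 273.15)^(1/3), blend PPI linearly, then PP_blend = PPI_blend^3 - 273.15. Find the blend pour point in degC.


PPI_1 = (-7 + 273.15)^(1/3) = 6.432436
PPI_2 = (-14 + 273.15)^(1/3) = 6.375541
PPI_blend = 0.37 * 6.432436 + 0.63 * 6.375541 = 6.396592
PP_blend = 6.396592^3 - 273.15 = 261.7254 - 273.15 = -11.42

-11.42 degC


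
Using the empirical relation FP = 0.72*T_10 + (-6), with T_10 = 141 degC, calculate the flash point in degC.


FP = 0.72 * 141 + (-6) = 95.52

95.52 degC


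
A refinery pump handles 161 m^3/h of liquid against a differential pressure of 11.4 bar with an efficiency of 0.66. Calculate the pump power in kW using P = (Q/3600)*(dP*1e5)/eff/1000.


Q = 161 / 3600 = 0.0447222 m^3/s
P = 0.0447222 * (11.4 * 1e5) / 0.66 / 1000 = 77.25

77.25 kW


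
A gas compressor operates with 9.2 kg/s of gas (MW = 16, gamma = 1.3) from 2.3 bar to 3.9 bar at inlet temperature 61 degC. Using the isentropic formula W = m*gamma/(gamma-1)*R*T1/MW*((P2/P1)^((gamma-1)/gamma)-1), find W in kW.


Isentropic work: W = m*(gamma/(gamma-1))*(R*T1/MW)*((P2/P1)^((gamma-1)/gamma) - 1)
T1 = 61 + 273.15 = 334.15 K
Pressure ratio = 3.9 / 2.3 = 1.69565
Exponent = (1.3 - 1)/1.3 = 0.230769
(P2/P1)^exp - 1 = 1.69565^0.230769 - 1 = 0.129597
W = 9.2 * 1.3 / 0.3 * 8.314 * 334.15 / 16 * 0.129597 = 897.1

897.1 kW


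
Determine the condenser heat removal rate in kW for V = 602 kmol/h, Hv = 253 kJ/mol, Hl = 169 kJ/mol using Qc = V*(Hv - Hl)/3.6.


Qc = 602 * (253 - 169) / 3.6 = 602 * 84 / 3.6 = 14050

14050 kW


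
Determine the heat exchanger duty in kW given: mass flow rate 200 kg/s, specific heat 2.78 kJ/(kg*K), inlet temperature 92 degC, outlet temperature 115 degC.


Q = m_dot * cp * delta_T
delta_T = 115 - 92 = 23 K
Q = 200 * 2.78 * 23
= 556 * 23
= 12788 kW

12788 kW


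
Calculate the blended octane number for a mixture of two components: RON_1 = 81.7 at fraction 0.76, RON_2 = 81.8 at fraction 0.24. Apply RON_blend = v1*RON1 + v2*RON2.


Linear blending: RON_blend = sum(vi * RONi)
Contribution 1: 0.76 * 81.7 = 62.092
Contribution 2: 0.24 * 81.8 = 19.632
RON_blend = 62.092 + 19.632 = 81.724

81.724


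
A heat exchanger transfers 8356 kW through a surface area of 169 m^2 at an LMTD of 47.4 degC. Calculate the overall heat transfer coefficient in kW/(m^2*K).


From Q = U*A*LMTD, U = Q / (A * LMTD)
U = 8356 / (169 * 47.4) = 8356 / 8010.6 = 1.043

1.043 kW/(m^2*K)


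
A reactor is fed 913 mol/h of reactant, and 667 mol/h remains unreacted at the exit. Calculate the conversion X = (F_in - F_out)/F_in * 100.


X = (F_in - F_out) / F_in * 100
Moles reacted = 913 - 667 = 246
X = 246 / 913 * 100
= 0.2694 * 100
= 26.94 %

26.94 %


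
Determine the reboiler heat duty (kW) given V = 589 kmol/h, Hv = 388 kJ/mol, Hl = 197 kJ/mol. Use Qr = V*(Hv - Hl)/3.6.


Qr = 589 * (388 - 197) / 3.6 = 589 * 191 / 3.6 = 31250

31250 kW


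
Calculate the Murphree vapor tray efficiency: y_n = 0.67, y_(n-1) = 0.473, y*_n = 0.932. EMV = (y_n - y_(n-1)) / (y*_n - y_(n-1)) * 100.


Murphree vapor efficiency: EMV = (y_n - y_(n-1)) / (y*_n - y_(n-1)) * 100
EMV = (0.67 - 0.473) / (0.932 - 0.473) * 100 = 0.197 / 0.459 * 100 = 42.92

42.92 %


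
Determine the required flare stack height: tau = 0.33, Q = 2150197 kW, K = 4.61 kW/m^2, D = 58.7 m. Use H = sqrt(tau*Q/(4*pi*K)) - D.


tau*Q/(4*pi*K) = 0.33 * 2150197 / (4 * pi * 4.61) = 12248.5
sqrt(12248.5) = 110.673
H = 110.673 - 58.7 = 51.97

51.97 m


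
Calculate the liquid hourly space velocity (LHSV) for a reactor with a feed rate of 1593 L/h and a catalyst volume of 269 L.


LHSV = volumetric feed rate / catalyst volume
= 1593 L/h / 269 L
= 5.922 h^-1

5.922 h^-1


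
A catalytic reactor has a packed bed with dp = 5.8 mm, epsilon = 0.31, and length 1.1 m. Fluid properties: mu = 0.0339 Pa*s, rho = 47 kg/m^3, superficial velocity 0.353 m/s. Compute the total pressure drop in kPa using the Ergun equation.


dp = 5.8 mm = 0.0058 m
Viscous term = 150*0.0339*0.353*(1-0.31)^2 / (0.0058^2*0.31^3) = 852752
Inertial term = 1.75*47*0.353^2*(1-0.31) / (0.0058*0.31^3) = 40928.1
dP/L = 852752 + 40928.1 = 893680 Pa/m
dP = 893680 * 1.1 / 1000 = 983.0 kPa

983.0 kPa


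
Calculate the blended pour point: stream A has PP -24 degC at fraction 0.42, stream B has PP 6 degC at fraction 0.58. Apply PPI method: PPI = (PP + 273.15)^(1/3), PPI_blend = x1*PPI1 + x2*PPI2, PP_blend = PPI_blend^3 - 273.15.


PPI_1 = (-24 + 273.15)^(1/3) = 6.292458
PPI_2 = (6 + 273.15)^(1/3) = 6.535506
PPI_blend = 0.42 * 6.292458 + 0.58 * 6.535506 = 6.433426
PP_blend = 6.433426^3 - 273.15 = 266.2729 - 273.15 = -6.88

-6.88 degC


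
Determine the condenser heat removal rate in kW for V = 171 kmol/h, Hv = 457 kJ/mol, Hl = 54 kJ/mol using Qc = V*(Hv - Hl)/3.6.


Qc = 171 * (457 - 54) / 3.6 = 171 * 403 / 3.6 = 19140

19140 kW


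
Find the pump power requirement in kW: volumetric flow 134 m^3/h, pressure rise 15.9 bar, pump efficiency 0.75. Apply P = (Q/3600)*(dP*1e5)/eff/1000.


Q = 134 / 3600 = 0.0372222 m^3/s
P = 0.0372222 * (15.9 * 1e5) / 0.75 / 1000 = 78.91

78.91 kW


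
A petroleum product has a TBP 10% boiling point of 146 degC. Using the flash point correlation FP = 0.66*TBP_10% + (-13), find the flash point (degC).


FP = 0.66 * 146 + (-13) = 83.36

83.36 degC


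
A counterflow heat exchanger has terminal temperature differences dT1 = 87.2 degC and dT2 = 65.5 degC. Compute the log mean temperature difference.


LMTD = (dT1 - dT2) / ln(dT1/dT2)
= (87.2 - 65.5) / ln(87.2 / 65.5) = 21.7 / 0.286154 = 75.83

75.83 degC


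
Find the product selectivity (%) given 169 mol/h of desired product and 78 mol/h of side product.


Selectivity = desired / (desired + undesired) * 100
Total products = 169 + 78 = 247 mol/h
S = 169 / 247 * 100
= 0.6842 * 100
= 68.42 %

68.42 %


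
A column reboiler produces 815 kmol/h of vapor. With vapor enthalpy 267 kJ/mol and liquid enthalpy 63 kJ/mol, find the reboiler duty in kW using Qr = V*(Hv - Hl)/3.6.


Qr = 815 * (267 - 63) / 3.6 = 815 * 204 / 3.6 = 46180

46180 kW


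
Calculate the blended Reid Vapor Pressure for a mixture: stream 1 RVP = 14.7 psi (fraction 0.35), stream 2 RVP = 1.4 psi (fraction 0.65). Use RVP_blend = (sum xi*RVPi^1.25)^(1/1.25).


Chevron index: RVP_blend = (sum xi*RVPi^1.25)^(1/1.25)
RVP^1.25 terms: 0.35 * 14.7^1.25 + 0.65 * 1.4^1.25 = 11.0642
RVP_blend = 11.0642^(1/1.25) = 6.841

6.841 psi


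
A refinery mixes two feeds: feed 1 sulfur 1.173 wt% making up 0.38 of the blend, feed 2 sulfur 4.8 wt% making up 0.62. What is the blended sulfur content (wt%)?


Linear sulfur blending: S_blend = x1*S1 + x2*S2
Contribution 1: 0.38 * 1.173 = 0.44574 wt%
Contribution 2: 0.62 * 4.8 = 2.976 wt%
S_blend = 0.44574 + 2.976 = 3.42174

3.42174 wt%


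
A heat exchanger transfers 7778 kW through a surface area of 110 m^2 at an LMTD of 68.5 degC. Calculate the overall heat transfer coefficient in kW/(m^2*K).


From Q = U*A*LMTD, U = Q / (A * LMTD)
U = 7778 / (110 * 68.5) = 7778 / 7535 = 1.032

1.032 kW/(m^2*K)


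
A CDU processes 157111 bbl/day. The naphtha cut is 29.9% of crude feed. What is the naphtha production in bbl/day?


Crude throughput = 157111 bbl/day
Fraction yield = 29.9%
yield = throughput * fraction / 100
yield = 157111 * 29.9 / 100 = 46976.189

46976.189 bbl/day


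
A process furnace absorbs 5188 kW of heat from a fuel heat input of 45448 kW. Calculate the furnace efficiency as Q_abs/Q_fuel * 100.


Furnace efficiency = Q_absorbed / Q_fuel * 100
= 5188 / 45448 * 100 = 11.42

11.42 %


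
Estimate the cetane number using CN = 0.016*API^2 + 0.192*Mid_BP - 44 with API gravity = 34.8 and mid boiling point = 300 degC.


CN = 0.016 * 34.8^2 + 0.192 * 300 - 44
CN = 19.37664 + 57.6 - 44 = 32.97664

32.97664


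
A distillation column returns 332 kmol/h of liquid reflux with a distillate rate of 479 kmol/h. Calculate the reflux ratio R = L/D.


Reflux ratio definition: R = L / D (liquid returned / distillate withdrawn)
L = 332 kmol/h, D = 479 kmol/h
R = 332 / 479 = 0.6931

0.6931


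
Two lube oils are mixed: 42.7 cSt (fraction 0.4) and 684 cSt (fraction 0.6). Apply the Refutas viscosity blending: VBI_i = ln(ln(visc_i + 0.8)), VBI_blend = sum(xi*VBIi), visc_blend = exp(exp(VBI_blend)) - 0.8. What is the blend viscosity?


Refutas method: VBN_i = 14.534*ln(ln(visc_i + 0.8)) + 10.975, blended linearly by mass fraction; since VBN is linear in VBI_i = ln(ln(visc_i + 0.8)) and the fractions sum to 1, blend VBI directly: visc = exp(exp(VBI_blend)) - 0.8
VBI_1 = ln(ln(42.7 + 0.8)) = 1.32781
VBI_2 = ln(ln(684 + 0.8)) = 1.87627
VBI_blend = 0.4 * 1.32781 + 0.6 * 1.87627 = 1.65689
visc_blend = exp(exp(1.65689)) - 0.8 = 188.4

188.4 cSt


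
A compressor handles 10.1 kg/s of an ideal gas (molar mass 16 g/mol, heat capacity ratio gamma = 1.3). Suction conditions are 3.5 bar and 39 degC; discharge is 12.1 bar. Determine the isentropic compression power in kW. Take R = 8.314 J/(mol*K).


Isentropic work: W = m*(gamma/(gamma-1))*(R*T1/MW)*((P2/P1)^((gamma-1)/gamma) - 1)
T1 = 39 + 273.15 = 312.15 K
Pressure ratio = 12.1 / 3.5 = 3.45714
Exponent = (1.3 - 1)/1.3 = 0.230769
(P2/P1)^exp - 1 = 3.45714^0.230769 - 1 = 0.331433
W = 10.1 * 1.3 / 0.3 * 8.314 * 312.15 / 16 * 0.331433 = 2353

2353 kW


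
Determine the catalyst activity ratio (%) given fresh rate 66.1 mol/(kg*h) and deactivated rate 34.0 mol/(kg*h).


Activity (%) = (rate_used / rate_fresh) * 100
rate_used = 34.0, rate_fresh = 66.1
= (34.0 / 66.1) * 100
= 0.5144 * 100 = 51.44

51.44 %


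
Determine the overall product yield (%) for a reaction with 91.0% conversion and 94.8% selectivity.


Overall yield = conversion (%) * selectivity (%) / 100
Conversion = 91.0%, Selectivity = 94.8%
Y = 91.0 * 94.8 / 100
= 86.268 %

86.268 %


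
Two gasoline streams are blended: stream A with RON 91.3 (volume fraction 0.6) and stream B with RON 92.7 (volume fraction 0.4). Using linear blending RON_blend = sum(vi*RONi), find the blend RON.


Linear blending: RON_blend = sum(vi * RONi)
Contribution 1: 0.6 * 91.3 = 54.78
Contribution 2: 0.4 * 92.7 = 37.08
RON_blend = 54.78 + 37.08 = 91.86

91.86


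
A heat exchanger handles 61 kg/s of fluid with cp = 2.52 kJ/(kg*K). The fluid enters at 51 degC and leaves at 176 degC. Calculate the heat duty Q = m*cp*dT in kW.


Q = m_dot * cp * delta_T
delta_T = 176 - 51 = 125 K
Q = 61 * 2.52 * 125
= 153.72 * 125
= 19215 kW

19215 kW


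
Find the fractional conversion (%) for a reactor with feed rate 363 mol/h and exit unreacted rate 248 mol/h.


X = (F_in - F_out) / F_in * 100
Moles reacted = 363 - 248 = 115
X = 115 / 363 * 100
= 0.3168 * 100
= 31.68 %

31.68 %


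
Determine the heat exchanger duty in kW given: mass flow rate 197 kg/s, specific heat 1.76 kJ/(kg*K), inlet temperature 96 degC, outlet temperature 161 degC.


Q = m_dot * cp * delta_T
delta_T = 161 - 96 = 65 K
Q = 197 * 1.76 * 65
= 346.72 * 65
= 22536.8 kW

22536.8 kW


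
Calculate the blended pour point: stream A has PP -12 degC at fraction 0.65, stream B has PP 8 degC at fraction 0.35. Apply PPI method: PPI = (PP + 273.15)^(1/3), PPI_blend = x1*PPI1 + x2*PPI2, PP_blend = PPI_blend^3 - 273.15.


PPI_1 = (-12 + 273.15)^(1/3) = 6.391901
PPI_2 = (8 + 273.15)^(1/3) = 6.551077
PPI_blend = 0.65 * 6.391901 + 0.35 * 6.551077 = 6.447613
PP_blend = 6.447613^3 - 273.15 = 268.0383 - 273.15 = -5.11

-5.11 degC


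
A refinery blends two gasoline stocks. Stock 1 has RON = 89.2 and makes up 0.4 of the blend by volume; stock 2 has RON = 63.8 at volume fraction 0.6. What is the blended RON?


Linear blending: RON_blend = sum(vi * RONi)
Contribution 1: 0.4 * 89.2 = 35.68
Contribution 2: 0.6 * 63.8 = 38.28
RON_blend = 35.68 + 38.28 = 73.96

73.96


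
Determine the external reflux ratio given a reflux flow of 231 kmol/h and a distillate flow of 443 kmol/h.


Reflux ratio definition: R = L / D (liquid returned / distillate withdrawn)
L = 231 kmol/h, D = 443 kmol/h
R = 231 / 443 = 0.5214

0.5214


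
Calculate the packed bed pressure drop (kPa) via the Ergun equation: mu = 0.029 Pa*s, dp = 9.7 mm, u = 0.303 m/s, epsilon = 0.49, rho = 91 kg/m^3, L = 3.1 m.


dp = 9.7 mm = 0.0097 m
Viscous term = 150*0.029*0.303*(1-0.49)^2 / (0.0097^2*0.49^3) = 30970
Inertial term = 1.75*91*0.303^2*(1-0.49) / (0.0097*0.49^3) = 6533.94
dP/L = 30970 + 6533.94 = 37503.9 Pa/m
dP = 37503.9 * 3.1 / 1000 = 116.3 kPa

116.3 kPa


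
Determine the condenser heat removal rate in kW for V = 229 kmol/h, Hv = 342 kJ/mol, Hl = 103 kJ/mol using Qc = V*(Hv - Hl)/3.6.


Qc = 229 * (342 - 103) / 3.6 = 229 * 239 / 3.6 = 15200

15200 kW


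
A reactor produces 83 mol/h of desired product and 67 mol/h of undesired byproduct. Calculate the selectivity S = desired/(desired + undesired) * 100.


Selectivity = desired / (desired + undesired) * 100
Total products = 83 + 67 = 150 mol/h
S = 83 / 150 * 100
= 0.5533 * 100
= 55.33 %

55.33 %


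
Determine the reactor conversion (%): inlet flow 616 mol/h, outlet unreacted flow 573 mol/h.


X = (F_in - F_out) / F_in * 100
Moles reacted = 616 - 573 = 43
X = 43 / 616 * 100
= 0.06981 * 100
= 6.981 %

6.981 %


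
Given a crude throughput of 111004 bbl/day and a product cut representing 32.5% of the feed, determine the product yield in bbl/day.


Crude throughput = 111004 bbl/day
Fraction yield = 32.5%
yield = throughput * fraction / 100
yield = 111004 * 32.5 / 100 = 36076.3

36076.3 bbl/day


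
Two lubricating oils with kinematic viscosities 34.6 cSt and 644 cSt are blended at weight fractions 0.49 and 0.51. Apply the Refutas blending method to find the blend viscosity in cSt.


Refutas method: VBN_i = 14.534*ln(ln(visc_i + 0.8)) + 10.975, blended linearly by mass fraction; since VBN is linear in VBI_i = ln(ln(visc_i + 0.8)) and the fractions sum to 1, blend VBI directly: visc = exp(exp(VBI_blend)) - 0.8
VBI_1 = ln(ln(34.6 + 0.8)) = 1.27164
VBI_2 = ln(ln(644 + 0.8)) = 1.86701
VBI_blend = 0.49 * 1.27164 + 0.51 * 1.86701 = 1.57528
visc_blend = exp(exp(1.57528)) - 0.8 = 124.7

124.7 cSt


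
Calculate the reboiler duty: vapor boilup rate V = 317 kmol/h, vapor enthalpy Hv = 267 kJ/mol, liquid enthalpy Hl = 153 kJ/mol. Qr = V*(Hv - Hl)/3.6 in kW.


Qr = 317 * (267 - 153) / 3.6 = 317 * 114 / 3.6 = 10040

10040 kW


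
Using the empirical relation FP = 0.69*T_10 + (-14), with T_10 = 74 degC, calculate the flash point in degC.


FP = 0.69 * 74 + (-14) = 37.06

37.06 degC


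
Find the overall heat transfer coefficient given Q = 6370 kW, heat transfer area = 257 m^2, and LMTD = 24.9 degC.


From Q = U*A*LMTD, U = Q / (A * LMTD)
U = 6370 / (257 * 24.9) = 6370 / 6399.3 = 0.9954

0.9954 kW/(m^2*K)


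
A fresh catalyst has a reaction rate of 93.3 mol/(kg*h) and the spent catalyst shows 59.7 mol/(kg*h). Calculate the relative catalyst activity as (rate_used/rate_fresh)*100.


Activity (%) = (rate_used / rate_fresh) * 100
rate_used = 59.7, rate_fresh = 93.3
= (59.7 / 93.3) * 100
= 0.6399 * 100 = 63.99

63.99 %


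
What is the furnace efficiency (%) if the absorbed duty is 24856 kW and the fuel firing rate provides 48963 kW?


Furnace efficiency = Q_absorbed / Q_fuel * 100
= 24856 / 48963 * 100 = 50.76

50.76 %


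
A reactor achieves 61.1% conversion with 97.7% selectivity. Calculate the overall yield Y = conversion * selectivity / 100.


Overall yield = conversion (%) * selectivity (%) / 100
Conversion = 61.1%, Selectivity = 97.7%
Y = 61.1 * 97.7 / 100
= 59.6947 %

59.6947 %


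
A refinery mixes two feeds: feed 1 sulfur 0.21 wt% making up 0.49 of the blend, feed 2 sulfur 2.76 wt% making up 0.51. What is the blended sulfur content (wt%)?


Linear sulfur blending: S_blend = x1*S1 + x2*S2
Contribution 1: 0.49 * 0.21 = 0.1029 wt%
Contribution 2: 0.51 * 2.76 = 1.4076 wt%
S_blend = 0.1029 + 1.4076 = 1.5105

1.5105 wt%


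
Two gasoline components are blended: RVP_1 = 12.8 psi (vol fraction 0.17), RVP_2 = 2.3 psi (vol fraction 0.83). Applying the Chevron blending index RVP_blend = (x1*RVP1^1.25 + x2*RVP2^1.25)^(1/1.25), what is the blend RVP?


Chevron index: RVP_blend = (sum xi*RVPi^1.25)^(1/1.25)
RVP^1.25 terms: 0.17 * 12.8^1.25 + 0.83 * 2.3^1.25 = 6.46679
RVP_blend = 6.46679^(1/1.25) = 4.452

4.452 psi


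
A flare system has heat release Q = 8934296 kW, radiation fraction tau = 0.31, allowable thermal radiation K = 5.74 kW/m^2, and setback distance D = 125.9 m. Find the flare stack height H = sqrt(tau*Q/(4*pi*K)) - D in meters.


tau*Q/(4*pi*K) = 0.31 * 8934296 / (4 * pi * 5.74) = 38397.3
sqrt(38397.3) = 195.952
H = 195.952 - 125.9 = 70.05

70.05 m


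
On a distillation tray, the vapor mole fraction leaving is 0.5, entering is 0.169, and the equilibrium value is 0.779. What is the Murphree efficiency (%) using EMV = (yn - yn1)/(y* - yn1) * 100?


Murphree vapor efficiency: EMV = (y_n - y_(n-1)) / (y*_n - y_(n-1)) * 100
EMV = (0.5 - 0.169) / (0.779 - 0.169) * 100 = 0.331 / 0.61 * 100 = 54.26

54.26 %


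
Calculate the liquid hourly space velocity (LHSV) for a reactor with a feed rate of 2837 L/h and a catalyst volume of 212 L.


LHSV = volumetric feed rate / catalyst volume
= 2837 L/h / 212 L
= 13.38 h^-1

13.38 h^-1


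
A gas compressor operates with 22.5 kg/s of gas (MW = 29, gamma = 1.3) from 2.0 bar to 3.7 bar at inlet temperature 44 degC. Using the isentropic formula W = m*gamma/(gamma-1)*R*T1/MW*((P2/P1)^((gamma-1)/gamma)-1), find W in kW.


Isentropic work: W = m*(gamma/(gamma-1))*(R*T1/MW)*((P2/P1)^((gamma-1)/gamma) - 1)
T1 = 44 + 273.15 = 317.15 K
Pressure ratio = 3.7 / 2.0 = 1.85
Exponent = (1.3 - 1)/1.3 = 0.230769
(P2/P1)^exp - 1 = 1.85^0.230769 - 1 = 0.152537
W = 22.5 * 1.3 / 0.3 * 8.314 * 317.15 / 29 * 0.152537 = 1352

1352 kW


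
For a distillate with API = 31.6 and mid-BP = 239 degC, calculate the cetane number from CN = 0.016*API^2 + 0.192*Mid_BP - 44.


CN = 0.016 * 31.6^2 + 0.192 * 239 - 44
CN = 15.97696 + 45.888 - 44 = 17.86496

17.86496


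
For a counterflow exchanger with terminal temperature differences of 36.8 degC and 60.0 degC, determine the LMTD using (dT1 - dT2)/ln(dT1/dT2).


LMTD = (dT1 - dT2) / ln(dT1/dT2)
= (36.8 - 60.0) / ln(36.8 / 60.0) = -23.2 / -0.488847 = 47.46

47.46 degC


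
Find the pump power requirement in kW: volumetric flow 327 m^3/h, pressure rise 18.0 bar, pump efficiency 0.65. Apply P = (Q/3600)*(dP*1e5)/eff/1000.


Q = 327 / 3600 = 0.0908333 m^3/s
P = 0.0908333 * (18.0 * 1e5) / 0.65 / 1000 = 251.5

251.5 kW


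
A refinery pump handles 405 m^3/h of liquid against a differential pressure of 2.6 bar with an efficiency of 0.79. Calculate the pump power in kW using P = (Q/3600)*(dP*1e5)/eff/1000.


Q = 405 / 3600 = 0.1125 m^3/s
P = 0.1125 * (2.6 * 1e5) / 0.79 / 1000 = 37.03

37.03 kW


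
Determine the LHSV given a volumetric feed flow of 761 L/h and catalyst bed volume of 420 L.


LHSV = volumetric feed rate / catalyst volume
= 761 L/h / 420 L
= 1.812 h^-1

1.812 h^-1


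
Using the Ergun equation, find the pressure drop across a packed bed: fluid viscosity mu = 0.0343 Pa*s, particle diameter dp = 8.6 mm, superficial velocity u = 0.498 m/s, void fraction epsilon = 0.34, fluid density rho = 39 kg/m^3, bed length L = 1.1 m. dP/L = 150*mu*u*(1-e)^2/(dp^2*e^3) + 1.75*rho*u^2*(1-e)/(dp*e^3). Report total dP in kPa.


dp = 8.6 mm = 0.0086 m
Viscous term = 150*0.0343*0.498*(1-0.34)^2 / (0.0086^2*0.34^3) = 383945
Inertial term = 1.75*39*0.498^2*(1-0.34) / (0.0086*0.34^3) = 33049.9
dP/L = 383945 + 33049.9 = 416995 Pa/m
dP = 416995 * 1.1 / 1000 = 458.7 kPa

458.7 kPa


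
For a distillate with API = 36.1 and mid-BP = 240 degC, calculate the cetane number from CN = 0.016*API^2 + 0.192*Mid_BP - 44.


CN = 0.016 * 36.1^2 + 0.192 * 240 - 44
CN = 20.85136 + 46.08 - 44 = 22.93136

22.93136


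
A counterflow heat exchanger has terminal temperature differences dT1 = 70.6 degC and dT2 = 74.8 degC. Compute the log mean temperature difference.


LMTD = (dT1 - dT2) / ln(dT1/dT2)
= (70.6 - 74.8) / ln(70.6 / 74.8) = -4.2 / -0.0577877 = 72.68

72.68 degC


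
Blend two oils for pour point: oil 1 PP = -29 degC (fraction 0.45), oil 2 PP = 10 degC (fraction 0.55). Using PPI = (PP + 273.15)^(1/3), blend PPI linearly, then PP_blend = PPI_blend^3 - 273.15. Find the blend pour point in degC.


PPI_1 = (-29 + 273.15)^(1/3) = 6.25008
PPI_2 = (10 + 273.15)^(1/3) = 6.566574
PPI_blend = 0.45 * 6.25008 + 0.55 * 6.566574 = 6.424152
PP_blend = 6.424152^3 - 273.15 = 265.123 - 273.15 = -8.03

-8.03 degC


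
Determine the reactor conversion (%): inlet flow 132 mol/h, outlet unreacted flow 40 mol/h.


X = (F_in - F_out) / F_in * 100
Moles reacted = 132 - 40 = 92
X = 92 / 132 * 100
= 0.6970 * 100
= 69.70 %

69.70 %


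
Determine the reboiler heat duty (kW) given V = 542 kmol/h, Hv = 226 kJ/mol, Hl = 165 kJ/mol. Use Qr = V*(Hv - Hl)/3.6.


Qr = 542 * (226 - 165) / 3.6 = 542 * 61 / 3.6 = 9184

9184 kW


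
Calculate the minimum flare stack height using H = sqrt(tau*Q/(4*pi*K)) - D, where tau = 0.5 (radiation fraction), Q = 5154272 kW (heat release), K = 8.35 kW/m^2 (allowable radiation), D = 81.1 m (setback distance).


tau*Q/(4*pi*K) = 0.5 * 5154272 / (4 * pi * 8.35) = 24560.7
sqrt(24560.7) = 156.719
H = 156.719 - 81.1 = 75.62

75.62 m


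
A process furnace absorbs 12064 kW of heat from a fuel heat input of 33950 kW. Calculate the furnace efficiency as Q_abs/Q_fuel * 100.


Furnace efficiency = Q_absorbed / Q_fuel * 100
= 12064 / 33950 * 100 = 35.53

35.53 %


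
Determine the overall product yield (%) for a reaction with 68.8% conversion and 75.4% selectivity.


Overall yield = conversion (%) * selectivity (%) / 100
Conversion = 68.8%, Selectivity = 75.4%
Y = 68.8 * 75.4 / 100
= 51.8752 %

51.8752 %


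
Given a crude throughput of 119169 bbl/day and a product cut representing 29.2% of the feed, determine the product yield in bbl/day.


Crude throughput = 119169 bbl/day
Fraction yield = 29.2%
yield = throughput * fraction / 100
yield = 119169 * 29.2 / 100 = 34797.348

34797.348 bbl/day


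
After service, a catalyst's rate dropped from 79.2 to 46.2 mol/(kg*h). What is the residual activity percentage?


Activity (%) = (rate_used / rate_fresh) * 100
rate_used = 46.2, rate_fresh = 79.2
= (46.2 / 79.2) * 100
= 0.5833 * 100 = 58.33

58.33 %


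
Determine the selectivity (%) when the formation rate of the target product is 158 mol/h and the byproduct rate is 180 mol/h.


Selectivity = desired / (desired + undesired) * 100
Total products = 158 + 180 = 338 mol/h
S = 158 / 338 * 100
= 0.4675 * 100
= 46.75 %

46.75 %


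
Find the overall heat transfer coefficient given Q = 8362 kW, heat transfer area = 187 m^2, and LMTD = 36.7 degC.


From Q = U*A*LMTD, U = Q / (A * LMTD)
U = 8362 / (187 * 36.7) = 8362 / 6862.9 = 1.218

1.218 kW/(m^2*K)


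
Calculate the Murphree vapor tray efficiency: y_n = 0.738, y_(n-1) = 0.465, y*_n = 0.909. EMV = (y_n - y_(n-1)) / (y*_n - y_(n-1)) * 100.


Murphree vapor efficiency: EMV = (y_n - y_(n-1)) / (y*_n - y_(n-1)) * 100
EMV = (0.738 - 0.465) / (0.909 - 0.465) * 100 = 0.273 / 0.444 * 100 = 61.49

61.49 %


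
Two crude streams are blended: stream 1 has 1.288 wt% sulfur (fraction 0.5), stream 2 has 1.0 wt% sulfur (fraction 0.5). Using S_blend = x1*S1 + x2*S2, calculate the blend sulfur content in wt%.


Linear sulfur blending: S_blend = x1*S1 + x2*S2
Contribution 1: 0.5 * 1.288 = 0.644 wt%
Contribution 2: 0.5 * 1.0 = 0.5 wt%
S_blend = 0.644 + 0.5 = 1.144

1.144 wt%


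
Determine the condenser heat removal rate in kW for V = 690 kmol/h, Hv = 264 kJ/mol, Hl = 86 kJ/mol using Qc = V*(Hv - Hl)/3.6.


Qc = 690 * (264 - 86) / 3.6 = 690 * 178 / 3.6 = 34120

34120 kW


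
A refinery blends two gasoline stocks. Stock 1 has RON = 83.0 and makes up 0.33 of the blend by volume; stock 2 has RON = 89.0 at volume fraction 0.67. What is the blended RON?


Linear blending: RON_blend = sum(vi * RONi)
Contribution 1: 0.33 * 83.0 = 27.39
Contribution 2: 0.67 * 89.0 = 59.63
RON_blend = 27.39 + 59.63 = 87.02

87.02


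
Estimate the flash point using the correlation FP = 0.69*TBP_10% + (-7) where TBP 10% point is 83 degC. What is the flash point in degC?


FP = 0.69 * 83 + (-7) = 50.27

50.27 degC


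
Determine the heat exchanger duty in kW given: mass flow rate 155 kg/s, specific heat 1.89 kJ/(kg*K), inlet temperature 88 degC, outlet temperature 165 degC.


Q = m_dot * cp * delta_T
delta_T = 165 - 88 = 77 K
Q = 155 * 1.89 * 77
= 292.95 * 77
= 22557.15 kW

22557.15 kW


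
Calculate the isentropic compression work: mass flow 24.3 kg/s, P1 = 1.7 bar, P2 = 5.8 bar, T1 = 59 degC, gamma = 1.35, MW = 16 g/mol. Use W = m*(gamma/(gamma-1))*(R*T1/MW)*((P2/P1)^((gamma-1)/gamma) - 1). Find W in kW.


Isentropic work: W = m*(gamma/(gamma-1))*(R*T1/MW)*((P2/P1)^((gamma-1)/gamma) - 1)
T1 = 59 + 273.15 = 332.15 K
Pressure ratio = 5.8 / 1.7 = 3.41176
Exponent = (1.35 - 1)/1.35 = 0.259259
(P2/P1)^exp - 1 = 3.41176^0.259259 - 1 = 0.37461
W = 24.3 * 1.35 / 0.35 * 8.314 * 332.15 / 16 * 0.37461 = 6060

6060 kW


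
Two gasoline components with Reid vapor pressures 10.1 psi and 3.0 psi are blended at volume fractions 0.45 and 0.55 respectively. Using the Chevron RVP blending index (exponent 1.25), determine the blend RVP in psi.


Chevron index: RVP_blend = (sum xi*RVPi^1.25)^(1/1.25)
RVP^1.25 terms: 0.45 * 10.1^1.25 + 0.55 * 3.0^1.25 = 10.2739
RVP_blend = 10.2739^(1/1.25) = 6.447

6.447 psi


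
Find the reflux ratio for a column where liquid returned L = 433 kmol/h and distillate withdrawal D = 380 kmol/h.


Reflux ratio definition: R = L / D (liquid returned / distillate withdrawn)
L = 433 kmol/h, D = 380 kmol/h
R = 433 / 380 = 1.139

1.139


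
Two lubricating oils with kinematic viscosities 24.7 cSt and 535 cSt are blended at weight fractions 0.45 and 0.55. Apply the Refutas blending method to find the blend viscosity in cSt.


Refutas method: VBN_i = 14.534*ln(ln(visc_i + 0.8)) + 10.975, blended linearly by mass fraction; since VBN is linear in VBI_i = ln(ln(visc_i + 0.8)) and the fractions sum to 1, blend VBI directly: visc = exp(exp(VBI_blend)) - 0.8
VBI_1 = ln(ln(24.7 + 0.8)) = 1.17517
VBI_2 = ln(ln(535 + 0.8)) = 1.83797
VBI_blend = 0.45 * 1.17517 + 0.55 * 1.83797 = 1.53971
visc_blend = exp(exp(1.53971)) - 0.8 = 105.2

105.2 cSt


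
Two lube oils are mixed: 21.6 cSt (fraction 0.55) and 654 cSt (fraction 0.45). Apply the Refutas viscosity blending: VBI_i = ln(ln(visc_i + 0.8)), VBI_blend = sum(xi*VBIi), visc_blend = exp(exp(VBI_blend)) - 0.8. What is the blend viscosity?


Refutas method: VBN_i = 14.534*ln(ln(visc_i + 0.8)) + 10.975, blended linearly by mass fraction; since VBN is linear in VBI_i = ln(ln(visc_i + 0.8)) and the fractions sum to 1, blend VBI directly: visc = exp(exp(VBI_blend)) - 0.8
VBI_1 = ln(ln(21.6 + 0.8)) = 1.13432
VBI_2 = ln(ln(654 + 0.8)) = 1.86939
VBI_blend = 0.55 * 1.13432 + 0.45 * 1.86939 = 1.4651
visc_blend = exp(exp(1.4651)) - 0.8 = 74.99

74.99 cSt


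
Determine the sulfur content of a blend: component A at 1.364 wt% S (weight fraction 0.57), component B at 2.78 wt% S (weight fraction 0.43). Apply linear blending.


Linear sulfur blending: S_blend = x1*S1 + x2*S2
Contribution 1: 0.57 * 1.364 = 0.77748 wt%
Contribution 2: 0.43 * 2.78 = 1.1954 wt%
S_blend = 0.77748 + 1.1954 = 1.97288

1.97288 wt%


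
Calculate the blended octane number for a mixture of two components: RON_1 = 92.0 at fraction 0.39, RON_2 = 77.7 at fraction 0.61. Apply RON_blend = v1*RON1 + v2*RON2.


Linear blending: RON_blend = sum(vi * RONi)
Contribution 1: 0.39 * 92.0 = 35.88
Contribution 2: 0.61 * 77.7 = 47.397
RON_blend = 35.88 + 47.397 = 83.277

83.277


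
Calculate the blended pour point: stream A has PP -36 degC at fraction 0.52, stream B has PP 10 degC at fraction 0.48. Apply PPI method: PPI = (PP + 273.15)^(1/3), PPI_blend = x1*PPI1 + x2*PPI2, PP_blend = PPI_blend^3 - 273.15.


PPI_1 = (-36 + 273.15)^(1/3) = 6.189768
PPI_2 = (10 + 273.15)^(1/3) = 6.566574
PPI_blend = 0.52 * 6.189768 + 0.48 * 6.566574 = 6.370635
PP_blend = 6.370635^3 - 273.15 = 258.5522 - 273.15 = -14.6

-14.6 degC


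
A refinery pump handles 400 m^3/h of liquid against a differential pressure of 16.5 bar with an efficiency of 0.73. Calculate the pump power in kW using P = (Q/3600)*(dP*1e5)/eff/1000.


Q = 400 / 3600 = 0.111111 m^3/s
P = 0.111111 * (16.5 * 1e5) / 0.73 / 1000 = 251.1

251.1 kW


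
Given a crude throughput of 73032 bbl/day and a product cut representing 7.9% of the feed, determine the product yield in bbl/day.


Crude throughput = 73032 bbl/day
Fraction yield = 7.9%
yield = throughput * fraction / 100
yield = 73032 * 7.9 / 100 = 5769.528

5769.528 bbl/day


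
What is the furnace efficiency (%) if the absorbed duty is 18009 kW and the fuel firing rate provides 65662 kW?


Furnace efficiency = Q_absorbed / Q_fuel * 100
= 18009 / 65662 * 100 = 27.43

27.43 %


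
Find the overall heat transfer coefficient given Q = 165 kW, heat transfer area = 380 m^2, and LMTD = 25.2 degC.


From Q = U*A*LMTD, U = Q / (A * LMTD)
U = 165 / (380 * 25.2) = 165 / 9576 = 0.01723

0.01723 kW/(m^2*K)


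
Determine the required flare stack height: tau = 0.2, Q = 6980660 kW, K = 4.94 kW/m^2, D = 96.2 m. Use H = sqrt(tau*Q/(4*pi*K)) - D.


tau*Q/(4*pi*K) = 0.2 * 6980660 / (4 * pi * 4.94) = 22490
sqrt(22490) = 149.967
H = 149.967 - 96.2 = 53.77

53.77 m


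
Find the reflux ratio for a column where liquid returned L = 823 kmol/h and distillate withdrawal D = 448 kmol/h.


Reflux ratio definition: R = L / D (liquid returned / distillate withdrawn)
L = 823 kmol/h, D = 448 kmol/h
R = 823 / 448 = 1.837

1.837


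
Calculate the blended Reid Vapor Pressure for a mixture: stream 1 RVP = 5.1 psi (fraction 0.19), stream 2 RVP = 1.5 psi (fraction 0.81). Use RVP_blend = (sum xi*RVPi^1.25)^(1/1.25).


Chevron index: RVP_blend = (sum xi*RVPi^1.25)^(1/1.25)
RVP^1.25 terms: 0.19 * 5.1^1.25 + 0.81 * 1.5^1.25 = 2.8008
RVP_blend = 2.8008^(1/1.25) = 2.279

2.279 psi


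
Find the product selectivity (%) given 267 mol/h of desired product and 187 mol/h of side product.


Selectivity = desired / (desired + undesired) * 100
Total products = 267 + 187 = 454 mol/h
S = 267 / 454 * 100
= 0.5881 * 100
= 58.81 %

58.81 %


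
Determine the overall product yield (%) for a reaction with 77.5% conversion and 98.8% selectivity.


Overall yield = conversion (%) * selectivity (%) / 100
Conversion = 77.5%, Selectivity = 98.8%
Y = 77.5 * 98.8 / 100
= 76.57 %

76.57 %


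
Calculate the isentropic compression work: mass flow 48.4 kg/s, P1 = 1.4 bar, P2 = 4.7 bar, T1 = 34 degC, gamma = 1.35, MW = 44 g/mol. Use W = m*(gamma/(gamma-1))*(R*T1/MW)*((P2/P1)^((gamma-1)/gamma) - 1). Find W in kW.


Isentropic work: W = m*(gamma/(gamma-1))*(R*T1/MW)*((P2/P1)^((gamma-1)/gamma) - 1)
T1 = 34 + 273.15 = 307.15 K
Pressure ratio = 4.7 / 1.4 = 3.35714
Exponent = (1.35 - 1)/1.35 = 0.259259
(P2/P1)^exp - 1 = 3.35714^0.259259 - 1 = 0.36887
W = 48.4 * 1.35 / 0.35 * 8.314 * 307.15 / 44 * 0.36887 = 3997

3997 kW


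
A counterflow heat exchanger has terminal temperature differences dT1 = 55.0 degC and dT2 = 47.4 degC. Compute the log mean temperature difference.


LMTD = (dT1 - dT2) / ln(dT1/dT2)
= (55.0 - 47.4) / ln(55.0 / 47.4) = 7.6 / 0.148711 = 51.11

51.11 degC


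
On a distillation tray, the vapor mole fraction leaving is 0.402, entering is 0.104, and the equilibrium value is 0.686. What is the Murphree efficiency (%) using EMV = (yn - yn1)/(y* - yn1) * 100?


Murphree vapor efficiency: EMV = (y_n - y_(n-1)) / (y*_n - y_(n-1)) * 100
EMV = (0.402 - 0.104) / (0.686 - 0.104) * 100 = 0.298 / 0.582 * 100 = 51.20

51.20 %


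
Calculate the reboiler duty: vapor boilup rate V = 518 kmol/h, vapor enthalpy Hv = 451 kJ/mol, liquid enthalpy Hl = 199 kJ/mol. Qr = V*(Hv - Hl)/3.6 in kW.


Qr = 518 * (451 - 199) / 3.6 = 518 * 252 / 3.6 = 36260

36260 kW


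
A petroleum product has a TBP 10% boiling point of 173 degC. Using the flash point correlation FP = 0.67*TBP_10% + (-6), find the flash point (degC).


FP = 0.67 * 173 + (-6) = 109.91

109.91 degC


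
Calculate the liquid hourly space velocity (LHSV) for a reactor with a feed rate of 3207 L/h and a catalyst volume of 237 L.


LHSV = volumetric feed rate / catalyst volume
= 3207 L/h / 237 L
= 13.53 h^-1

13.53 h^-1


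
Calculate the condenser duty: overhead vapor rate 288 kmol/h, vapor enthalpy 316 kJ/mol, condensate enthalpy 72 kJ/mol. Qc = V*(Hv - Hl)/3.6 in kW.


Qc = 288 * (316 - 72) / 3.6 = 288 * 244 / 3.6 = 19520

19520 kW


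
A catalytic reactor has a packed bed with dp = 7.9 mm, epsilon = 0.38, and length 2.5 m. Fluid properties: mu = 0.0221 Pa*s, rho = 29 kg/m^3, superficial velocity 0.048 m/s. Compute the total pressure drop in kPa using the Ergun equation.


dp = 7.9 mm = 0.0079 m
Viscous term = 150*0.0221*0.048*(1-0.38)^2 / (0.0079^2*0.38^3) = 17860.9
Inertial term = 1.75*29*0.048^2*(1-0.38) / (0.0079*0.38^3) = 167.237
dP/L = 17860.9 + 167.237 = 18028.1 Pa/m
dP = 18028.1 * 2.5 / 1000 = 45.07 kPa

45.07 kPa


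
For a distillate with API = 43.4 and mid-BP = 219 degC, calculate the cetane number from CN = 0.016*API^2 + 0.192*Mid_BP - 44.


CN = 0.016 * 43.4^2 + 0.192 * 219 - 44
CN = 30.13696 + 42.048 - 44 = 28.18496

28.18496


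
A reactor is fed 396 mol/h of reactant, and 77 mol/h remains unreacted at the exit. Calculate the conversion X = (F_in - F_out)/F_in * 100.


X = (F_in - F_out) / F_in * 100
Moles reacted = 396 - 77 = 319
X = 319 / 396 * 100
= 0.8056 * 100
= 80.56 %

80.56 %


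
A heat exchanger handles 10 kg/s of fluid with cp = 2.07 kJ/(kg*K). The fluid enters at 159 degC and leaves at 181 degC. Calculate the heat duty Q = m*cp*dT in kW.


Q = m_dot * cp * delta_T
delta_T = 181 - 159 = 22 K
Q = 10 * 2.07 * 22
= 20.7 * 22
= 455.4 kW

455.4 kW


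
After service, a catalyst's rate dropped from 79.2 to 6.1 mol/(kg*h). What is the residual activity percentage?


Activity (%) = (rate_used / rate_fresh) * 100
rate_used = 6.1, rate_fresh = 79.2
= (6.1 / 79.2) * 100
= 0.07702 * 100 = 7.702

7.702 %


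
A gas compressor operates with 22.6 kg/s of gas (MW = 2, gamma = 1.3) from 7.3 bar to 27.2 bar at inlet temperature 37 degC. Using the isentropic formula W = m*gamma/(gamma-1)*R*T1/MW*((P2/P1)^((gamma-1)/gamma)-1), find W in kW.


Isentropic work: W = m*(gamma/(gamma-1))*(R*T1/MW)*((P2/P1)^((gamma-1)/gamma) - 1)
T1 = 37 + 273.15 = 310.15 K
Pressure ratio = 27.2 / 7.3 = 3.72603
Exponent = (1.3 - 1)/1.3 = 0.230769
(P2/P1)^exp - 1 = 3.72603^0.230769 - 1 = 0.354646
W = 22.6 * 1.3 / 0.3 * 8.314 * 310.15 / 2 * 0.354646 = 44780

44780 kW


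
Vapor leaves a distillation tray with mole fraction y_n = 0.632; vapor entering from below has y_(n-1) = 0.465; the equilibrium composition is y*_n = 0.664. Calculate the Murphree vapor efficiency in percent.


Murphree vapor efficiency: EMV = (y_n - y_(n-1)) / (y*_n - y_(n-1)) * 100
EMV = (0.632 - 0.465) / (0.664 - 0.465) * 100 = 0.167 / 0.199 * 100 = 83.92

83.92 %


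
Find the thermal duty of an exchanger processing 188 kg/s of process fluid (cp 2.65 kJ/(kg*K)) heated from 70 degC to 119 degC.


Q = m_dot * cp * delta_T
delta_T = 119 - 70 = 49 K
Q = 188 * 2.65 * 49
= 498.2 * 49
= 24411.8 kW

24411.8 kW


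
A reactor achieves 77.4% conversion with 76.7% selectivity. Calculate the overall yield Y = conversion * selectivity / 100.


Overall yield = conversion (%) * selectivity (%) / 100
Conversion = 77.4%, Selectivity = 76.7%
Y = 77.4 * 76.7 / 100
= 59.3658 %

59.3658 %


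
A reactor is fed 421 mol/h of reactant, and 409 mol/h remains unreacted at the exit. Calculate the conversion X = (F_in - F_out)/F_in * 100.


X = (F_in - F_out) / F_in * 100
Moles reacted = 421 - 409 = 12
X = 12 / 421 * 100
= 0.02850 * 100
= 2.850 %

2.850 %


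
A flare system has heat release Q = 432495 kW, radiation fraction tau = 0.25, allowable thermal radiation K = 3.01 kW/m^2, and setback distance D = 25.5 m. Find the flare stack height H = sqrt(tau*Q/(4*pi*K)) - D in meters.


tau*Q/(4*pi*K) = 0.25 * 432495 / (4 * pi * 3.01) = 2858.54
sqrt(2858.54) = 53.4653
H = 53.4653 - 25.5 = 27.97

27.97 m
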